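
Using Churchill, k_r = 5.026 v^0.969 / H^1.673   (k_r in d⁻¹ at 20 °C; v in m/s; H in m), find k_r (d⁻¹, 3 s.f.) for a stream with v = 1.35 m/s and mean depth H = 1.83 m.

k_r = 5.026 × 1.35^0.969 / 1.83^1.673 = 5.026 × 1.337 / 2.748 = 2.446 d⁻¹.

k_r ≈ 2.45 d⁻¹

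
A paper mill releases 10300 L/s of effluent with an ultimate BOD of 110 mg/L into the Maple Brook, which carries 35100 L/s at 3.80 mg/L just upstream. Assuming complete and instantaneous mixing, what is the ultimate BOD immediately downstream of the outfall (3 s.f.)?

27.9 mg/L

Flow-weighted mixing: C = (Q_r C_r + Q_w C_w)/(Q_r + Q_w)
= (35100×3.80 + 10300×110)/(35100 + 10300) = 1.266×10^6/45400 = 27.89 mg/L.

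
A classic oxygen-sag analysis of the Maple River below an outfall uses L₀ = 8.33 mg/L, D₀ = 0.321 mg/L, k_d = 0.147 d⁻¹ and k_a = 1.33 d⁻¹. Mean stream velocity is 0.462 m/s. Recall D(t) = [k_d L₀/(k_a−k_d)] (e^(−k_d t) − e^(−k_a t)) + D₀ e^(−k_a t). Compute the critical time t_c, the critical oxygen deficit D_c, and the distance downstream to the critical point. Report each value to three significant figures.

t_c ≈ 1.55 d; D_c ≈ 0.733 mg/L; x_c ≈ 61.8 km

t_c = [1/(k_a−k_d)] ln[(k_a/k_d)(1 − D₀(k_a−k_d)/(k_d L₀))]
= [1/(1.33−0.147)] ln[(1.33/0.147)(1 − 0.321×1.183/(0.147×8.33))]
= (1/1.183) ln[9.048 × 0.6899] = 0.8453 × ln(6.242) = 0.8453 × 1.831 = 1.548 d.
D_c = (k_d/k_a) L₀ e^(−k_d t_c) = (0.147/1.33) × 8.33 × e^(−0.147×1.548) = 0.1105 × 8.33 × 0.7965 = 0.7333 mg/L.
x_c = v t_c = 0.462 m/s × 1.548 d × 86400 s/d = 61790 m ≈ 61.8 km.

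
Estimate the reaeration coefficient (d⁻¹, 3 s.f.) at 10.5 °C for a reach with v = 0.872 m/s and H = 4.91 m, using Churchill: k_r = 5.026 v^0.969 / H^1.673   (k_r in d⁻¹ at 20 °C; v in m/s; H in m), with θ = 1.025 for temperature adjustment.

k_r ≈ 0.243 d⁻¹

k_r(20) = 5.026 × 0.872^0.969 / 4.91^1.673 = 5.026 × 0.8757 / 14.33 = 0.3072 d⁻¹.
k_r(10.5) = 0.3072 × 1.025^(10.5−20) = 0.3072 × 0.7909 = 0.2430 d⁻¹.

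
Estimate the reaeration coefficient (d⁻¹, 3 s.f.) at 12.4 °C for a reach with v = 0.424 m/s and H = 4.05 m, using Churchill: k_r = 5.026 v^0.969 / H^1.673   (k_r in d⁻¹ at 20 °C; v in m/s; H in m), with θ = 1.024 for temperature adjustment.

k_r ≈ 0.176 d⁻¹

k_r(20) = 5.026 × 0.424^0.969 / 4.05^1.673 = 5.026 × 0.4354 / 10.38 = 0.2108 d⁻¹.
k_r(12.4) = 0.2108 × 1.024^(12.4−20) = 0.2108 × 0.8351 = 0.1760 d⁻¹.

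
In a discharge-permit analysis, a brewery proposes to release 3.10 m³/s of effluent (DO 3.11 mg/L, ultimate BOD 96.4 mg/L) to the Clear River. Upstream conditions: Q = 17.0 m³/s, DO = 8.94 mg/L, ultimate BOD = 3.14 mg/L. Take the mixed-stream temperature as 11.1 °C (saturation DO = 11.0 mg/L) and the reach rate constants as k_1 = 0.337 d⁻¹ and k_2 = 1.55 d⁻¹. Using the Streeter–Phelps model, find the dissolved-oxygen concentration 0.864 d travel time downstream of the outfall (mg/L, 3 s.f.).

DO ≈ 7.86 mg/L

Mixed DO = (17.0×8.94 + 3.10×3.11)/(17.0+3.10) = 161.6/20.10 = 8.041 mg/L.
Mixed L₀ = (17.0×3.14 + 3.10×96.4)/(20.10) = 352.2/20.10 = 17.52 mg/L.
Initial deficit D₀ = C_s − DO₀ = 11.0 − 8.041 = 2.959 mg/L.
D(0.864) = [0.337×17.52/(1.55−0.337)](e^(−0.337×0.864) − e^(−1.55×0.864)) + 2.959 e^(−1.55×0.864)
= 4.868 × (0.7474 − 0.2621) + 2.959 × 0.2621 = 3.138 mg/L.
DO = 11.0 − 3.138 = 7.862 mg/L.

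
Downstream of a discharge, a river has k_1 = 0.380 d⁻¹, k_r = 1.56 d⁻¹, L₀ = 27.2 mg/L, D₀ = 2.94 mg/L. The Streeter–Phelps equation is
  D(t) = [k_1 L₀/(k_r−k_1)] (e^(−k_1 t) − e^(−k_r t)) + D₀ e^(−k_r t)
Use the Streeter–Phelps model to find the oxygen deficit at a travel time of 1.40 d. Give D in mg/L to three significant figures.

D ≈ 4.49 mg/L

k_1 L₀/(k_r−k_1) = 0.380×27.2/(1.56−0.380) = 10.34/1.180 = 8.759 mg/L.
e^(−k_1 t) = e^(−0.380×1.400) = 0.5874; e^(−k_r t) = e^(−1.56×1.400) = 0.1126.
D = 8.759 × (0.5874 − 0.1126) + 2.94 × 0.1126 = 4.159 + 0.3310 = 4.490 mg/L.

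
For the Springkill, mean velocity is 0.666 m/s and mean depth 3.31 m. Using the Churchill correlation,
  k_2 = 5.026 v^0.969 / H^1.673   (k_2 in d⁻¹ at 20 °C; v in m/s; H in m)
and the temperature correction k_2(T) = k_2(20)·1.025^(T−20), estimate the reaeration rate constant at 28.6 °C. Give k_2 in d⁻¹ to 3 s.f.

k_2 ≈ 0.566 d⁻¹

k_2(20) = 5.026 × 0.666^0.969 / 3.31^1.673 = 5.026 × 0.6744 / 7.408 = 0.4576 d⁻¹.
k_2(28.6) = 0.4576 × 1.025^(28.6−20) = 0.4576 × 1.237 = 0.5659 d⁻¹.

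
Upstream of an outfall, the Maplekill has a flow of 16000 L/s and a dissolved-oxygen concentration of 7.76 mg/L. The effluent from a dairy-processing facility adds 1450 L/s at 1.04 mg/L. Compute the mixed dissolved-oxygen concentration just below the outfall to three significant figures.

Flow-weighted mixing: C = (Q_r C_r + Q_w C_w)/(Q_r + Q_w)
= (16000×7.76 + 1450×1.04)/(16000 + 1450) = 125700/17450 = 7.202 mg/L.

7.20 mg/L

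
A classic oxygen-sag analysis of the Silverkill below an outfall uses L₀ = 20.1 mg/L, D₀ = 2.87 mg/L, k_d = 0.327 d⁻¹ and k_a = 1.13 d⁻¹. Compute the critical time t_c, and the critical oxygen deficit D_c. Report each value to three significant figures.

At the critical point dD/dt = 0, so k_d L₀ e^(−k_d t) = k_a D. Substituting D(t) from the Streeter–Phelps equation and solving for t gives
t_c = ln[(k_a/k_d)(1 − D₀(k_a−k_d)/(k_d L₀))] / (k_a−k_d).
Here k_a−k_d = 0.8030 d⁻¹ and 1 − D₀(k_a−k_d)/(k_d L₀) = 1 − 2.87×0.8030/(0.327×20.1) = 0.6494, so
t_c = ln(3.456 × 0.6494) / 0.8030 = 0.8083 / 0.8030 = 1.007 d.
L(t_c) = L₀ e^(−k_d t_c) = 20.1 × 0.7195 = 14.46 mg/L, and at the critical point k_a D_c = k_d L, so D_c = (0.327/1.13) × 14.46 = 4.185 mg/L.

t_c ≈ 1.01 d; D_c ≈ 4.19 mg/L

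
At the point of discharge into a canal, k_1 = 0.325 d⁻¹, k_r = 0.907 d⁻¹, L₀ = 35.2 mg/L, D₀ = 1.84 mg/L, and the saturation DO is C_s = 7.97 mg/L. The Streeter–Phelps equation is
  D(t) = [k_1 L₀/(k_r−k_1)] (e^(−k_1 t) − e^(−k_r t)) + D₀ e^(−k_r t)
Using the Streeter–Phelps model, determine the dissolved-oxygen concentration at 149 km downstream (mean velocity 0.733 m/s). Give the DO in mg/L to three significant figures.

DO ≈ 0.929 mg/L

Travel time t = x/v = 149 km / (0.733 m/s) = 149000 m / 0.733 m/s = 203300 s = 2.353 d.
k_1 L₀/(k_r−k_1) = 0.325×35.2/(0.907−0.325) = 11.44/0.5820 = 19.66 mg/L.
e^(−k_1 t) = e^(−0.325×2.353) = 0.4655; e^(−k_r t) = e^(−0.907×2.353) = 0.1184.
D = 19.66 × (0.4655 − 0.1184) + 1.84 × 0.1184 = 6.823 + 0.2178 = 7.041 mg/L.
DO = C_s − D = 7.97 − 7.041 = 0.9288 mg/L.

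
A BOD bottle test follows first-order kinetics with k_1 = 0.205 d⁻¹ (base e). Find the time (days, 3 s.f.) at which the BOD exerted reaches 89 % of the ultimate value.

y/L₀ = 1 − e^(−k_1 t) = 0.89 ⇒ e^(−k_1 t) = 0.110
t = −ln(0.110) / 0.205 = 2.207 / 0.205 = 10.77 d.

t ≈ 10.8 d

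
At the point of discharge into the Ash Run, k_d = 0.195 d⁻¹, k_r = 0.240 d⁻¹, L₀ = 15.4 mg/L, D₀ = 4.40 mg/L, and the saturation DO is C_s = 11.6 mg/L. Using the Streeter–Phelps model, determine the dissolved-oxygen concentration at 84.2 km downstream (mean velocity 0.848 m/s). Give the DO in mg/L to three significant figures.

DO ≈ 5.57 mg/L

Travel time t = x/v = 84.2 km / (0.848 m/s) = 84200 m / 0.848 m/s = 99290 s = 1.149 d.
k_d L₀/(k_r−k_d) = 0.195×15.4/(0.240−0.195) = 3.003/0.04500 = 66.73 mg/L.
e^(−k_d t) = e^(−0.195×1.149) = 0.7992; e^(−k_r t) = e^(−0.240×1.149) = 0.7590.
D = 66.73 × (0.7992 − 0.7590) + 4.40 × 0.7590 = 2.688 + 3.339 = 6.028 mg/L.
DO = C_s − D = 11.6 − 6.028 = 5.572 mg/L.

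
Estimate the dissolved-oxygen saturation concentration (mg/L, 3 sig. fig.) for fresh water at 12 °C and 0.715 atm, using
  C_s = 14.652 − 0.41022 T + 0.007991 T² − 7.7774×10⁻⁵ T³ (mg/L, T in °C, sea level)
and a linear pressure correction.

C_s ≈ 7.68 mg/L

At sea level: C_s = 14.652 − 0.41022×12 + 0.007991×12² − 7.7774×10⁻⁵×12³ = 10.75 mg/L.
Pressure correction: C_s' = 10.75 × 0.715 = 7.683 mg/L.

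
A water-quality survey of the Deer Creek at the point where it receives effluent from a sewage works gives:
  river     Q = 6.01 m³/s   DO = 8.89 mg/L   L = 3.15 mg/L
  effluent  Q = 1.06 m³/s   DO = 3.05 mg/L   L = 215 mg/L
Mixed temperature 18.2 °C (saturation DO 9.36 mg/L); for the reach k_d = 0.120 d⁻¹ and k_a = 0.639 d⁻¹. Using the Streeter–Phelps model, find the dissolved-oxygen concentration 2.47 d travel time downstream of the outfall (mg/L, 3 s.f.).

Mixed DO = (6.01×8.89 + 1.06×3.05)/(6.01+1.06) = 56.66/7.070 = 8.014 mg/L.
Mixed L₀ = (6.01×3.15 + 1.06×215)/(7.070) = 246.8/7.070 = 34.91 mg/L.
Initial deficit D₀ = C_s − DO₀ = 9.36 − 8.014 = 1.346 mg/L.
D(2.47) = [0.120×34.91/(0.639−0.120)](e^(−0.120×2.47) − e^(−0.639×2.47)) + 1.346 e^(−0.639×2.47)
= 8.072 × (0.7435 − 0.2063) + 1.346 × 0.2063 = 4.614 mg/L.
DO = 9.36 − 4.614 = 4.746 mg/L.

DO ≈ 4.75 mg/L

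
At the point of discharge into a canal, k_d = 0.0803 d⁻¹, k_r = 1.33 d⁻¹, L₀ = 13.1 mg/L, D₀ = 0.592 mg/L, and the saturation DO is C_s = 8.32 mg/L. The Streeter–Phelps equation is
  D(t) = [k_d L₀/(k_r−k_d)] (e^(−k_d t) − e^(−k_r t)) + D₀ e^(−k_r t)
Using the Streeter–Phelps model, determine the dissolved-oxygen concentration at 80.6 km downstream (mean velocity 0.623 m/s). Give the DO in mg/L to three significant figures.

DO ≈ 7.61 mg/L

Travel time t = x/v = 80.6 km / (0.623 m/s) = 80600 m / 0.623 m/s = 129400 s = 1.497 d.
k_d L₀/(k_r−k_d) = 0.0803×13.1/(1.33−0.0803) = 1.052/1.250 = 0.8417 mg/L.
e^(−k_d t) = e^(−0.0803×1.497) = 0.8867; e^(−k_r t) = e^(−1.33×1.497) = 0.1365.
D = 0.8417 × (0.8867 − 0.1365) + 0.592 × 0.1365 = 0.6315 + 0.08080 = 0.7123 mg/L.
DO = C_s − D = 8.32 − 0.7123 = 7.608 mg/L.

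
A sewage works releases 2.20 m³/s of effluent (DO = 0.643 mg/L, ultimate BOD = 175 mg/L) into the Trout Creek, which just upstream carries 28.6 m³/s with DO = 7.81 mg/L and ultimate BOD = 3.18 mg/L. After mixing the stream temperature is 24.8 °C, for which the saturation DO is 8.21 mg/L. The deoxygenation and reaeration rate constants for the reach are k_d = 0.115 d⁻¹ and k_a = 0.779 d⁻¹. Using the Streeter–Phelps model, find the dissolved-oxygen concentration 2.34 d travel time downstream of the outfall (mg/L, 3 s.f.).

Mixed DO = (28.6×7.81 + 2.20×0.643)/(28.6+2.20) = 224.8/30.80 = 7.298 mg/L.
Mixed L₀ = (28.6×3.18 + 2.20×175)/(30.80) = 475.9/30.80 = 15.45 mg/L.
Initial deficit D₀ = C_s − DO₀ = 8.21 − 7.298 = 0.9119 mg/L.
D(2.34) = [0.115×15.45/(0.779−0.115)](e^(−0.115×2.34) − e^(−0.779×2.34)) + 0.9119 e^(−0.779×2.34)
= 2.676 × (0.7641 − 0.1616) + 0.9119 × 0.1616 = 1.760 mg/L.
DO = 8.21 − 1.760 = 6.450 mg/L.

DO ≈ 6.45 mg/L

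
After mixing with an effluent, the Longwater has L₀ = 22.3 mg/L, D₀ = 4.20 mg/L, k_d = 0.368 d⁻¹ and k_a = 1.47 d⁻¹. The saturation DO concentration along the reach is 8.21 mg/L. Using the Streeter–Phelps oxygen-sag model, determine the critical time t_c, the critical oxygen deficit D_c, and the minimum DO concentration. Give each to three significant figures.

t_c ≈ 0.503 d; D_c ≈ 4.64 mg/L; min DO ≈ 3.57 mg/L

With k_a/k_d = 3.995 and 1 − D₀(k_a−k_d)/(k_d L₀) = 0.4360,
t_c = ln(3.995 × 0.4360) / (1.47 − 0.368) = ln(1.742) / 1.102 = 0.5548/1.102 = 0.5035 d.
L(t_c) = L₀ e^(−k_d t_c) = 22.3 × 0.8309 = 18.53 mg/L, and at the critical point k_a D_c = k_d L, so D_c = (0.368/1.47) × 18.53 = 4.638 mg/L.
Minimum DO = C_s − D_c = 8.21 − 4.638 = 3.572 mg/L.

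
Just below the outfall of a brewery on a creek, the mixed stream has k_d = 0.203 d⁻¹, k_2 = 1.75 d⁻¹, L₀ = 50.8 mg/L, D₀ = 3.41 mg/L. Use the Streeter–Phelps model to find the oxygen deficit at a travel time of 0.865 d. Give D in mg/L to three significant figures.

D ≈ 4.88 mg/L

k_d L₀/(k_2−k_d) = 0.203×50.8/(1.75−0.203) = 10.31/1.547 = 6.666 mg/L.
e^(−k_d t) = e^(−0.203×0.8650) = 0.8390; e^(−k_2 t) = e^(−1.75×0.8650) = 0.2201.
D = 6.666 × (0.8390 − 0.2201) + 3.41 × 0.2201 = 4.125 + 0.7505 = 4.876 mg/L.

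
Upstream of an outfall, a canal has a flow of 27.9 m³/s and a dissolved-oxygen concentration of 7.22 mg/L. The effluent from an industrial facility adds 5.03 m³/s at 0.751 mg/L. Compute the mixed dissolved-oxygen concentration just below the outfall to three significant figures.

6.23 mg/L

Flow-weighted mixing: C = (Q_r C_r + Q_w C_w)/(Q_r + Q_w)
= (27.9×7.22 + 5.03×0.751)/(27.9 + 5.03) = 205.2/32.93 = 6.232 mg/L.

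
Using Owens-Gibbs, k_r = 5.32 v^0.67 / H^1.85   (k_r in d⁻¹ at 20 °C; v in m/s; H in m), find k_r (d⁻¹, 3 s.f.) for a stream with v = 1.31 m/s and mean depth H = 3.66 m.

k_r ≈ 0.578 d⁻¹

k_r = 5.32 × 1.31^0.67 / 3.66^1.85 = 5.32 × 1.198 / 11.03 = 0.5782 d⁻¹.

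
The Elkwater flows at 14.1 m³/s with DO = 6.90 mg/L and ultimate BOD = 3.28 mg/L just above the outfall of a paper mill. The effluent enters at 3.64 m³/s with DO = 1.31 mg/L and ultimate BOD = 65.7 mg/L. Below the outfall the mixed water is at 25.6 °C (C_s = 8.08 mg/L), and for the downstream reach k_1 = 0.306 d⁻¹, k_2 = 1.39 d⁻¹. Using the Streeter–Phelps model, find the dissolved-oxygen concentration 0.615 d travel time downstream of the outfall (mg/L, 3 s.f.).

Mixed DO = (14.1×6.90 + 3.64×1.31)/(14.1+3.64) = 102.1/17.74 = 5.753 mg/L.
Mixed L₀ = (14.1×3.28 + 3.64×65.7)/(17.74) = 285.4/17.74 = 16.09 mg/L.
Initial deficit D₀ = C_s − DO₀ = 8.08 − 5.753 = 2.327 mg/L.
D(0.615) = [0.306×16.09/(1.39−0.306)](e^(−0.306×0.615) − e^(−1.39×0.615)) + 2.327 e^(−1.39×0.615)
= 4.541 × (0.8285 − 0.4253) + 2.327 × 0.4253 = 2.820 mg/L.
DO = 8.08 − 2.820 = 5.260 mg/L.

DO ≈ 5.26 mg/L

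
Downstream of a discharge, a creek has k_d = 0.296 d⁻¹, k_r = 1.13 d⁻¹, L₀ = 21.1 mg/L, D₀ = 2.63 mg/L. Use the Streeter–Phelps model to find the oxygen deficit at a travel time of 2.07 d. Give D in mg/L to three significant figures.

D ≈ 3.59 mg/L

k_d L₀/(k_r−k_d) = 0.296×21.1/(1.13−0.296) = 6.246/0.8340 = 7.489 mg/L.
e^(−k_d t) = e^(−0.296×2.070) = 0.5419; e^(−k_r t) = e^(−1.13×2.070) = 0.09641.
D = 7.489 × (0.5419 − 0.09641) + 2.63 × 0.09641 = 3.336 + 0.2536 = 3.590 mg/L.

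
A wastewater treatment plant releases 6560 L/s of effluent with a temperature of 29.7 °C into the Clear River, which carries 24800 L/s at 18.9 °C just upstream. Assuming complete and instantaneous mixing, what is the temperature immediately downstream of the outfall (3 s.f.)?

21.2 °C

Flow-weighted mixing: C = (Q_r C_r + Q_w C_w)/(Q_r + Q_w)
= (24800×18.9 + 6560×29.7)/(24800 + 6560) = 663600/31360 = 21.16 °C.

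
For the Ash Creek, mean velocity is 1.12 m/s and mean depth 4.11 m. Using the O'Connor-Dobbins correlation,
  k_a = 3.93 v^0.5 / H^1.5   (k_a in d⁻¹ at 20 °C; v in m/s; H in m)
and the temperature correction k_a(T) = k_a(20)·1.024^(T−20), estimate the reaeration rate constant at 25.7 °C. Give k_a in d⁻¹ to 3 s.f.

k_a(20) = 3.93 × 1.12^0.5 / 4.11^1.5 = 3.93 × 1.058 / 8.332 = 0.4992 d⁻¹.
k_a(25.7) = 0.4992 × 1.024^(25.7−20) = 0.4992 × 1.145 = 0.5714 d⁻¹.

k_a ≈ 0.571 d⁻¹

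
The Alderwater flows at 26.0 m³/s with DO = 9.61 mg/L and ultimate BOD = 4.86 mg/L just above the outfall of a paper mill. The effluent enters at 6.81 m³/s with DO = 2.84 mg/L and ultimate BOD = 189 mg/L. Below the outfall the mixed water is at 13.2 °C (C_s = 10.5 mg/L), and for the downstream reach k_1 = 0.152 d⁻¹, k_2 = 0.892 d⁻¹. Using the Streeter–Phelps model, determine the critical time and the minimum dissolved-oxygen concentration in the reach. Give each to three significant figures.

t_c ≈ 1.99 d; minimum DO ≈ 5.07 mg/L

Mixed DO = (26.0×9.61 + 6.81×2.84)/(26.0+6.81) = 269.2/32.81 = 8.205 mg/L.
Mixed L₀ = (26.0×4.86 + 6.81×189)/(32.81) = 1413/32.81 = 43.08 mg/L.
Initial deficit D₀ = C_s − DO₀ = 10.5 − 8.205 = 2.295 mg/L.
t_c = (1/0.7400) ln[(0.892/0.152)(1 − 2.295×0.7400/(0.152×43.08))] = 1.351 × ln(4.346) = 1.986 d.
D_c = (0.152/0.892) × 43.08 × e^(−0.152×1.986) = 0.1704 × 43.08 × 0.7395 = 5.428 mg/L.
Minimum DO = 10.5 − 5.428 = 5.072 mg/L.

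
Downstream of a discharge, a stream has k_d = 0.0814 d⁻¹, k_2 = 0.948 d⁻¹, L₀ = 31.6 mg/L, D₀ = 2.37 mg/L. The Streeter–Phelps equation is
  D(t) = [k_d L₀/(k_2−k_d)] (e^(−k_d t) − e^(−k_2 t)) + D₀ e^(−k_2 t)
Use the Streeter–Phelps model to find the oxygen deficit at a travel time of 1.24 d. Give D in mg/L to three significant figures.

k_d L₀/(k_2−k_d) = 0.0814×31.6/(0.948−0.0814) = 2.572/0.8666 = 2.968 mg/L.
e^(−k_d t) = e^(−0.0814×1.240) = 0.9040; e^(−k_2 t) = e^(−0.948×1.240) = 0.3087.
D = 2.968 × (0.9040 − 0.3087) + 2.37 × 0.3087 = 1.767 + 0.7315 = 2.499 mg/L.

D ≈ 2.50 mg/L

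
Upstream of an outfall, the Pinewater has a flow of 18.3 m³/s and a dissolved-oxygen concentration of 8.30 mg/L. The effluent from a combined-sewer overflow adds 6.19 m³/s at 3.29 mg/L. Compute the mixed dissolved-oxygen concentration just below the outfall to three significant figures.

Flow-weighted mixing: C = (Q_r C_r + Q_w C_w)/(Q_r + Q_w)
= (18.3×8.30 + 6.19×3.29)/(18.3 + 6.19) = 172.3/24.49 = 7.034 mg/L.

7.03 mg/L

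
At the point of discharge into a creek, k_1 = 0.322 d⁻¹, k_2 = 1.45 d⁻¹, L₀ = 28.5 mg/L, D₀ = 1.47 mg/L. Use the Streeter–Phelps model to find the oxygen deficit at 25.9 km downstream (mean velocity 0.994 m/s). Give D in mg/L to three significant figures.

Travel time t = x/v = 25.9 km / (0.994 m/s) = 25900 m / 0.994 m/s = 26060 s = 0.3016 d.
k_1 L₀/(k_2−k_1) = 0.322×28.5/(1.45−0.322) = 9.177/1.128 = 8.136 mg/L.
e^(−k_1 t) = e^(−0.322×0.3016) = 0.9075; e^(−k_2 t) = e^(−1.45×0.3016) = 0.6458.
D = 8.136 × (0.9075 − 0.6458) + 1.47 × 0.6458 = 2.129 + 0.9493 = 3.078 mg/L.

D ≈ 3.08 mg/L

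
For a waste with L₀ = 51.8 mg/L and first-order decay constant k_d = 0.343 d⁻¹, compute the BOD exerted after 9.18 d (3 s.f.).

y ≈ 49.6 mg/L

y_t = L₀(1 − e^(−k_d t)) = 51.8 × (1 − e^(−0.343×9.18))
= 51.8 × (1 − 0.04291) = 51.8 × 0.9571 = 49.58 mg/L.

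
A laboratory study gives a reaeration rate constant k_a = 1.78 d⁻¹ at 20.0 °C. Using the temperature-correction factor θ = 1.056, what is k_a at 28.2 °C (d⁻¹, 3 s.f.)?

k_a ≈ 2.78 d⁻¹

k_a(T₂) = k_a(T₁) · θ^(T₂−T₁) = 1.78 × 1.056^(28.2−20.0)
= 1.78 × 1.056^8.20 = 1.78 × 1.563 = 2.783 d⁻¹.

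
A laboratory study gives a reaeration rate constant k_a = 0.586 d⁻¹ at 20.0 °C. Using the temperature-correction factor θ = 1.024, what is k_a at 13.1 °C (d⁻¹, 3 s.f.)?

k_a(T₂) = k_a(T₁) · θ^(T₂−T₁) = 0.586 × 1.024^(13.1−20.0)
= 0.586 × 1.024^-6.90 = 0.586 × 0.8490 = 0.4975 d⁻¹.

k_a ≈ 0.498 d⁻¹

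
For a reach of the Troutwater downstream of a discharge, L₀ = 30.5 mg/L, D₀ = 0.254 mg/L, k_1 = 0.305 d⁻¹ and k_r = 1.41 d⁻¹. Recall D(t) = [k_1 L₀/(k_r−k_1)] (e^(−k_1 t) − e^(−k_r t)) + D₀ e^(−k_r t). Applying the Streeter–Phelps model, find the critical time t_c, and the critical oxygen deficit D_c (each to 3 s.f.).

At the critical point dD/dt = 0, so k_1 L₀ e^(−k_1 t) = k_r D. Substituting D(t) from the Streeter–Phelps equation and solving for t gives
t_c = ln[(k_r/k_1)(1 − D₀(k_r−k_1)/(k_1 L₀))] / (k_r−k_1).
Here k_r−k_1 = 1.105 d⁻¹ and 1 − D₀(k_r−k_1)/(k_1 L₀) = 1 − 0.254×1.105/(0.305×30.5) = 0.9698, so
t_c = ln(4.623 × 0.9698) / 1.105 = 1.500 / 1.105 = 1.358 d.
L(t_c) = L₀ e^(−k_1 t_c) = 30.5 × 0.6609 = 20.16 mg/L, and at the critical point k_r D_c = k_1 L, so D_c = (0.305/1.41) × 20.16 = 4.360 mg/L.

t_c ≈ 1.36 d; D_c ≈ 4.36 mg/L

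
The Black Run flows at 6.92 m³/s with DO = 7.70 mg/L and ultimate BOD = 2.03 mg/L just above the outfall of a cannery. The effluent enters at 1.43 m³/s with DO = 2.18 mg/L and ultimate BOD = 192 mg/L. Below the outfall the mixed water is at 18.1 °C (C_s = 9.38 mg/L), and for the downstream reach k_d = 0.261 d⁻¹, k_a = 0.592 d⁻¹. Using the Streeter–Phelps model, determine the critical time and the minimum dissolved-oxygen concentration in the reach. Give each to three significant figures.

Mixed DO = (6.92×7.70 + 1.43×2.18)/(6.92+1.43) = 56.40/8.350 = 6.755 mg/L.
Mixed L₀ = (6.92×2.03 + 1.43×192)/(8.350) = 288.6/8.350 = 34.56 mg/L.
Initial deficit D₀ = C_s − DO₀ = 9.38 − 6.755 = 2.625 mg/L.
t_c = (1/0.3310) ln[(0.592/0.261)(1 − 2.625×0.3310/(0.261×34.56))] = 3.021 × ln(2.050) = 2.168 d.
D_c = (0.261/0.592) × 34.56 × e^(−0.261×2.168) = 0.4409 × 34.56 × 0.5678 = 8.653 mg/L.
Minimum DO = 9.38 − 8.653 = 0.7270 mg/L.

t_c ≈ 2.17 d; minimum DO ≈ 0.727 mg/L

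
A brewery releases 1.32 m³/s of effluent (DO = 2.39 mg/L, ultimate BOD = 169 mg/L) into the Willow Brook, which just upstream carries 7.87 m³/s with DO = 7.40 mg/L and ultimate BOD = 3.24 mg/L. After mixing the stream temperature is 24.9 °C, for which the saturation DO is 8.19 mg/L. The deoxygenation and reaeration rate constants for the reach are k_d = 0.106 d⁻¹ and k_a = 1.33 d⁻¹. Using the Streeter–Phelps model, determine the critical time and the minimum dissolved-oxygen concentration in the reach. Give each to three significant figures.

Mixed DO = (7.87×7.40 + 1.32×2.39)/(7.87+1.32) = 61.39/9.190 = 6.680 mg/L.
Mixed L₀ = (7.87×3.24 + 1.32×169)/(9.190) = 248.6/9.190 = 27.05 mg/L.
Initial deficit D₀ = C_s − DO₀ = 8.19 − 6.680 = 1.510 mg/L.
t_c = (1/1.224) ln[(1.33/0.106)(1 − 1.510×1.224/(0.106×27.05))] = 0.8170 × ln(4.461) = 1.222 d.
D_c = (0.106/1.33) × 27.05 × e^(−0.106×1.222) = 0.07970 × 27.05 × 0.8785 = 1.894 mg/L.
Minimum DO = 8.19 − 1.894 = 6.296 mg/L.

t_c ≈ 1.22 d; minimum DO ≈ 6.30 mg/L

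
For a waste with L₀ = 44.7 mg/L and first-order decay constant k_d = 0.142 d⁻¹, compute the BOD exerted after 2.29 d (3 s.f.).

y ≈ 12.4 mg/L

y_t = L₀(1 − e^(−k_d t)) = 44.7 × (1 − e^(−0.142×2.29))
= 44.7 × (1 − 0.7224) = 44.7 × 0.2776 = 12.41 mg/L.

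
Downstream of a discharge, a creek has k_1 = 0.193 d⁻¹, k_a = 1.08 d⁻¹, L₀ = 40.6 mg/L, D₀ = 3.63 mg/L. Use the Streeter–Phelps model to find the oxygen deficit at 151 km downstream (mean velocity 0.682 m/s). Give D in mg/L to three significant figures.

Travel time t = x/v = 151 km / (0.682 m/s) = 151000 m / 0.682 m/s = 221400 s = 2.563 d.
k_1 L₀/(k_a−k_1) = 0.193×40.6/(1.08−0.193) = 7.836/0.8870 = 8.834 mg/L.
e^(−k_1 t) = e^(−0.193×2.563) = 0.6098; e^(−k_a t) = e^(−1.08×2.563) = 0.06281.
D = 8.834 × (0.6098 − 0.06281) + 3.63 × 0.06281 = 4.832 + 0.2280 = 5.060 mg/L.

D ≈ 5.06 mg/L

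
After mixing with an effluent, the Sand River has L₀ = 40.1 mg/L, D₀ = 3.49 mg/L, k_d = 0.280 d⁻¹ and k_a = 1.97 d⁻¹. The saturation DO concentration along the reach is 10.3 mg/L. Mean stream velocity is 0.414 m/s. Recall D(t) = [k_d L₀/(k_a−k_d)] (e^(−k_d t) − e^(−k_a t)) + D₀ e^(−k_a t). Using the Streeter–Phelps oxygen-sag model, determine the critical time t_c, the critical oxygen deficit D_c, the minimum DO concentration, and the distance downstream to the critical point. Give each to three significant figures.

t_c ≈ 0.714 d; D_c ≈ 4.67 mg/L; min DO ≈ 5.63 mg/L; x_c ≈ 25.5 km

t_c = [1/(k_a−k_d)] ln[(k_a/k_d)(1 − D₀(k_a−k_d)/(k_d L₀))]
= [1/(1.97−0.280)] ln[(1.97/0.280)(1 − 3.49×1.690/(0.280×40.1))]
= (1/1.690) ln[7.036 × 0.4747] = 0.5917 × ln(3.340) = 0.5917 × 1.206 = 0.7136 d.
D_c = (k_d/k_a) L₀ e^(−k_d t_c) = (0.280/1.97) × 40.1 × e^(−0.280×0.7136) = 0.1421 × 40.1 × 0.8189 = 4.667 mg/L.
Minimum DO = C_s − D_c = 10.3 − 4.667 = 5.633 mg/L.
x_c = v t_c = 0.414 m/s × 0.7136 d × 86400 s/d = 25520 m ≈ 25.5 km.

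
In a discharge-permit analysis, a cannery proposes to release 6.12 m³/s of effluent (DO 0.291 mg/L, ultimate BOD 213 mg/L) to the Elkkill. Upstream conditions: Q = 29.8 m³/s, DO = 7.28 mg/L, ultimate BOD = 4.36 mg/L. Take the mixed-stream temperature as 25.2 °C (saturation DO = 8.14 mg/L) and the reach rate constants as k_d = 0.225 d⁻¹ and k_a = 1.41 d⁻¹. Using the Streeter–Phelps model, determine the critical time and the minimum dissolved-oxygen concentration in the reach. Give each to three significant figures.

Mixed DO = (29.8×7.28 + 6.12×0.291)/(29.8+6.12) = 218.7/35.92 = 6.089 mg/L.
Mixed L₀ = (29.8×4.36 + 6.12×213)/(35.92) = 1433/35.92 = 39.91 mg/L.
Initial deficit D₀ = C_s − DO₀ = 8.14 − 6.089 = 2.051 mg/L.
t_c = (1/1.185) ln[(1.41/0.225)(1 − 2.051×1.185/(0.225×39.91))] = 0.8439 × ln(4.571) = 1.282 d.
D_c = (0.225/1.41) × 39.91 × e^(−0.225×1.282) = 0.1596 × 39.91 × 0.7494 = 4.772 mg/L.
Minimum DO = 8.14 − 4.772 = 3.368 mg/L.

t_c ≈ 1.28 d; minimum DO ≈ 3.37 mg/L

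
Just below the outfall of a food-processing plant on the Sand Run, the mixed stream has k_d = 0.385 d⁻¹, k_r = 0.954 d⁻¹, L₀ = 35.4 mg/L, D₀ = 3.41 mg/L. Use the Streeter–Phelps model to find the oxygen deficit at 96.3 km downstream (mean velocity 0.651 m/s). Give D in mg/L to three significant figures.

D ≈ 8.38 mg/L

Travel time t = x/v = 96.3 km / (0.651 m/s) = 96300 m / 0.651 m/s = 147900 s = 1.712 d.
k_d L₀/(k_r−k_d) = 0.385×35.4/(0.954−0.385) = 13.63/0.5690 = 23.95 mg/L.
e^(−k_d t) = e^(−0.385×1.712) = 0.5173; e^(−k_r t) = e^(−0.954×1.712) = 0.1953.
D = 23.95 × (0.5173 − 0.1953) + 3.41 × 0.1953 = 7.713 + 0.6659 = 8.379 mg/L.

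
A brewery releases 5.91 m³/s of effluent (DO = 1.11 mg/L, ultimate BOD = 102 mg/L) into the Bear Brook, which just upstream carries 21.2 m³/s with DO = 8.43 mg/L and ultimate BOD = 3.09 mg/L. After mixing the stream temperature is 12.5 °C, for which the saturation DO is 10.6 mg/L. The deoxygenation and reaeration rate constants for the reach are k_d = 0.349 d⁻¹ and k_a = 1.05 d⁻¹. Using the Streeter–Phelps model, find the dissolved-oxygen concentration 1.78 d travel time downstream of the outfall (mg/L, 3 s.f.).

Mixed DO = (21.2×8.43 + 5.91×1.11)/(21.2+5.91) = 185.3/27.11 = 6.834 mg/L.
Mixed L₀ = (21.2×3.09 + 5.91×102)/(27.11) = 668.3/27.11 = 24.65 mg/L.
Initial deficit D₀ = C_s − DO₀ = 10.6 − 6.834 = 3.766 mg/L.
D(1.78) = [0.349×24.65/(1.05−0.349)](e^(−0.349×1.78) − e^(−1.05×1.78)) + 3.766 e^(−1.05×1.78)
= 12.27 × (0.5373 − 0.1543) + 3.766 × 0.1543 = 5.282 mg/L.
DO = 10.6 − 5.282 = 5.318 mg/L.

DO ≈ 5.32 mg/L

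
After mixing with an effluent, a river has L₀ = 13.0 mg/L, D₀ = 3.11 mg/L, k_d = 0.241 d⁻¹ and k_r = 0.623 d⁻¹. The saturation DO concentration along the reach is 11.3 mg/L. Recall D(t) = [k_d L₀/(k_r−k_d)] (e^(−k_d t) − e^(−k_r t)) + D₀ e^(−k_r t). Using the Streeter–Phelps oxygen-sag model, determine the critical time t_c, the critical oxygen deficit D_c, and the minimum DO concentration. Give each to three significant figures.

With k_r/k_d = 2.585 and 1 − D₀(k_r−k_d)/(k_d L₀) = 0.6208,
t_c = ln(2.585 × 0.6208) / (0.623 − 0.241) = ln(1.605) / 0.3820 = 0.4730/0.3820 = 1.238 d.
D_c = (k_d/k_r) L₀ e^(−k_d t_c) = (0.241/0.623) × 13.0 × e^(−0.241×1.238) = 0.3868 × 13.0 × 0.7420 = 3.731 mg/L.
Minimum DO = C_s − D_c = 11.3 − 3.731 = 7.569 mg/L.

t_c ≈ 1.24 d; D_c ≈ 3.73 mg/L; min DO ≈ 7.57 mg/L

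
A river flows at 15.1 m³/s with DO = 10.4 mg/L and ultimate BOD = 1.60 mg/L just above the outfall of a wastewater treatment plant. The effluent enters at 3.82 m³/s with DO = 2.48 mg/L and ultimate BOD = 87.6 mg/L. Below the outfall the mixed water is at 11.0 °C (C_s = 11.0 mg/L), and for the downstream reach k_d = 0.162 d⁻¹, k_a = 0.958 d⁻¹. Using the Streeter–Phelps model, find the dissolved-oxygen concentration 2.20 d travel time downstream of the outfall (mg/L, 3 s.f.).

Mixed DO = (15.1×10.4 + 3.82×2.48)/(15.1+3.82) = 166.5/18.92 = 8.801 mg/L.
Mixed L₀ = (15.1×1.60 + 3.82×87.6)/(18.92) = 358.8/18.92 = 18.96 mg/L.
Initial deficit D₀ = C_s − DO₀ = 11.0 − 8.801 = 2.199 mg/L.
D(2.20) = [0.162×18.96/(0.958−0.162)](e^(−0.162×2.20) − e^(−0.958×2.20)) + 2.199 e^(−0.958×2.20)
= 3.859 × (0.7002 − 0.1215) + 2.199 × 0.1215 = 2.501 mg/L.
DO = 11.0 − 2.501 = 8.499 mg/L.

DO ≈ 8.50 mg/L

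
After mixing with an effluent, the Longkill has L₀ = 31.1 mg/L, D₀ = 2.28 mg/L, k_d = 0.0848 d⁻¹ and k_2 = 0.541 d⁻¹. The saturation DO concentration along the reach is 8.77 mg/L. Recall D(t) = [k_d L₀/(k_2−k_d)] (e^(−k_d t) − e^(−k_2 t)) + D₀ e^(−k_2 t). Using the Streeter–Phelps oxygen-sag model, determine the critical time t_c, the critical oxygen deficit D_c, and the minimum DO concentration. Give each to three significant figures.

At the critical point dD/dt = 0, so k_d L₀ e^(−k_d t) = k_2 D. Substituting D(t) from the Streeter–Phelps equation and solving for t gives
t_c = ln[(k_2/k_d)(1 − D₀(k_2−k_d)/(k_d L₀))] / (k_2−k_d).
Here k_2−k_d = 0.4562 d⁻¹ and 1 − D₀(k_2−k_d)/(k_d L₀) = 1 − 2.28×0.4562/(0.0848×31.1) = 0.6056, so
t_c = ln(6.380 × 0.6056) / 0.4562 = 1.352 / 0.4562 = 2.963 d.
L(t_c) = L₀ e^(−k_d t_c) = 31.1 × 0.7778 = 24.19 mg/L, and at the critical point k_2 D_c = k_d L, so D_c = (0.0848/0.541) × 24.19 = 3.792 mg/L.
Minimum DO = C_s − D_c = 8.77 − 3.792 = 4.978 mg/L.

t_c ≈ 2.96 d; D_c ≈ 3.79 mg/L; min DO ≈ 4.98 mg/L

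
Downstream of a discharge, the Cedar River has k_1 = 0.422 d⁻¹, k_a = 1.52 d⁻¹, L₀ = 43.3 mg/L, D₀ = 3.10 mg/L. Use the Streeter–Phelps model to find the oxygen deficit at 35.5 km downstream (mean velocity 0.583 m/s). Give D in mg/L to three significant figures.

Travel time t = x/v = 35.5 km / (0.583 m/s) = 35500 m / 0.583 m/s = 60890 s = 0.7048 d.
k_1 L₀/(k_a−k_1) = 0.422×43.3/(1.52−0.422) = 18.27/1.098 = 16.64 mg/L.
e^(−k_1 t) = e^(−0.422×0.7048) = 0.7427; e^(−k_a t) = e^(−1.52×0.7048) = 0.3426.
D = 16.64 × (0.7427 − 0.3426) + 3.10 × 0.3426 = 6.659 + 1.062 = 7.721 mg/L.

D ≈ 7.72 mg/L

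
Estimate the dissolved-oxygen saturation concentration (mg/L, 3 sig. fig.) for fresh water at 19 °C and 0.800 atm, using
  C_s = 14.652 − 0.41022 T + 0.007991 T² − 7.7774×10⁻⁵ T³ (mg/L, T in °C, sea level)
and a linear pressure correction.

C_s ≈ 7.37 mg/L

At sea level: C_s = 14.652 − 0.41022×19 + 0.007991×19² − 7.7774×10⁻⁵×19³ = 9.209 mg/L.
Pressure correction: C_s' = 9.209 × 0.800 = 7.367 mg/L.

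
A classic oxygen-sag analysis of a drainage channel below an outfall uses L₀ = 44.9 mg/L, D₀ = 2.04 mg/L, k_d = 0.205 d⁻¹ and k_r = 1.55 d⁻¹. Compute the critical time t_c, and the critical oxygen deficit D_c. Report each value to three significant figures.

With k_r/k_d = 7.561 and 1 − D₀(k_r−k_d)/(k_d L₀) = 0.7019,
t_c = ln(7.561 × 0.7019) / (1.55 − 0.205) = ln(5.307) / 1.345 = 1.669/1.345 = 1.241 d.
L(t_c) = L₀ e^(−k_d t_c) = 44.9 × 0.7754 = 34.81 mg/L, and at the critical point k_r D_c = k_d L, so D_c = (0.205/1.55) × 34.81 = 4.605 mg/L.

t_c ≈ 1.24 d; D_c ≈ 4.60 mg/L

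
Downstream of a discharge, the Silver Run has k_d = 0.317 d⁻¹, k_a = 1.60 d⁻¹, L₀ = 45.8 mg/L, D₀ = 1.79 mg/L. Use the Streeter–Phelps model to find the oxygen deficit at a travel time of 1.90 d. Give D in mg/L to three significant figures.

D ≈ 5.74 mg/L

k_d L₀/(k_a−k_d) = 0.317×45.8/(1.60−0.317) = 14.52/1.283 = 11.32 mg/L.
e^(−k_d t) = e^(−0.317×1.900) = 0.5476; e^(−k_a t) = e^(−1.60×1.900) = 0.04783.
D = 11.32 × (0.5476 − 0.04783) + 1.79 × 0.04783 = 5.655 + 0.08562 = 5.740 mg/L.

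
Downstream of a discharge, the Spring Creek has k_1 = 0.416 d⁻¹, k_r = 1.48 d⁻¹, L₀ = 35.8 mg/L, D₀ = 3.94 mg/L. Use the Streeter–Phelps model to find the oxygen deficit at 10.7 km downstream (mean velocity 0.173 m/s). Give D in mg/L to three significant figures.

Travel time t = x/v = 10.7 km / (0.173 m/s) = 10700 m / 0.173 m/s = 61850 s = 0.7159 d.
k_1 L₀/(k_r−k_1) = 0.416×35.8/(1.48−0.416) = 14.89/1.064 = 14.00 mg/L.
e^(−k_1 t) = e^(−0.416×0.7159) = 0.7425; e^(−k_r t) = e^(−1.48×0.7159) = 0.3466.
D = 14.00 × (0.7425 − 0.3466) + 3.94 × 0.3466 = 5.540 + 1.366 = 6.906 mg/L.

D ≈ 6.91 mg/L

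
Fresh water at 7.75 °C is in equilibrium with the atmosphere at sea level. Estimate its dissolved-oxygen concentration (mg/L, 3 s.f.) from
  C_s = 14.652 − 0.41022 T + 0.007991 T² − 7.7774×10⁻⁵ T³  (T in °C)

C_s ≈ 11.9 mg/L

C_s = 14.652 − 0.41022×7.75 + 0.007991×7.75² − 7.7774×10⁻⁵×7.75³ = 11.92 mg/L.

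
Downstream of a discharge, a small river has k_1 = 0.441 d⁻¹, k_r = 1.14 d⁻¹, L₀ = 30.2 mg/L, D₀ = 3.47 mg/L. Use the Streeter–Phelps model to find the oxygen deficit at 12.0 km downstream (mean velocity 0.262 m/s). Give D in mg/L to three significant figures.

D ≈ 6.57 mg/L

Travel time t = x/v = 12.0 km / (0.262 m/s) = 12000 m / 0.262 m/s = 45800 s = 0.5301 d.
k_1 L₀/(k_r−k_1) = 0.441×30.2/(1.14−0.441) = 13.32/0.6990 = 19.05 mg/L.
e^(−k_1 t) = e^(−0.441×0.5301) = 0.7915; e^(−k_r t) = e^(−1.14×0.5301) = 0.5464.
D = 19.05 × (0.7915 − 0.5464) + 3.47 × 0.5464 = 4.670 + 1.896 = 6.566 mg/L.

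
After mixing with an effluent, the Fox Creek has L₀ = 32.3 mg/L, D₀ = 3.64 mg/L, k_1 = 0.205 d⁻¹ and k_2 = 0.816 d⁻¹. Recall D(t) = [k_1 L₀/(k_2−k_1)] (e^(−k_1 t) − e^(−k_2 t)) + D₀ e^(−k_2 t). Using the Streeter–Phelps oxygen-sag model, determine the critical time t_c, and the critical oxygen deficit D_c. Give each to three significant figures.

t_c ≈ 1.59 d; D_c ≈ 5.86 mg/L

With k_2/k_1 = 3.980 and 1 − D₀(k_2−k_1)/(k_1 L₀) = 0.6641,
t_c = ln(3.980 × 0.6641) / (0.816 − 0.205) = ln(2.644) / 0.6110 = 0.9721/0.6110 = 1.591 d.
D_c = (k_1/k_2) L₀ e^(−k_1 t_c) = (0.205/0.816) × 32.3 × e^(−0.205×1.591) = 0.2512 × 32.3 × 0.7217 = 5.856 mg/L.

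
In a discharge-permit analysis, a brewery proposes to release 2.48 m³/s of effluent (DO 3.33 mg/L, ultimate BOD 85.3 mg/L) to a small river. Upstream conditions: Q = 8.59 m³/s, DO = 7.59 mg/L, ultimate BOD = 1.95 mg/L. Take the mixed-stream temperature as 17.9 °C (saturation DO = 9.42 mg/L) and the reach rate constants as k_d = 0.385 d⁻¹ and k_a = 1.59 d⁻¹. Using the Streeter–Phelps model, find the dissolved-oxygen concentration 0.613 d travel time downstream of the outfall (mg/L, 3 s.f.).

DO ≈ 5.65 mg/L

Mixed DO = (8.59×7.59 + 2.48×3.33)/(8.59+2.48) = 73.46/11.07 = 6.636 mg/L.
Mixed L₀ = (8.59×1.95 + 2.48×85.3)/(11.07) = 228.3/11.07 = 20.62 mg/L.
Initial deficit D₀ = C_s − DO₀ = 9.42 − 6.636 = 2.784 mg/L.
D(0.613) = [0.385×20.62/(1.59−0.385)](e^(−0.385×0.613) − e^(−1.59×0.613)) + 2.784 e^(−1.59×0.613)
= 6.589 × (0.7898 − 0.3773) + 2.784 × 0.3773 = 3.768 mg/L.
DO = 9.42 − 3.768 = 5.652 mg/L.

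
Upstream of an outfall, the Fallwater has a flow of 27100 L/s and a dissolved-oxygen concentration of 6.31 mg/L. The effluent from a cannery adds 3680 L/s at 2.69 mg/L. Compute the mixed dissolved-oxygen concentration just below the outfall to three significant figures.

Flow-weighted mixing: C = (Q_r C_r + Q_w C_w)/(Q_r + Q_w)
= (27100×6.31 + 3680×2.69)/(27100 + 3680) = 180900/30780 = 5.877 mg/L.

5.88 mg/L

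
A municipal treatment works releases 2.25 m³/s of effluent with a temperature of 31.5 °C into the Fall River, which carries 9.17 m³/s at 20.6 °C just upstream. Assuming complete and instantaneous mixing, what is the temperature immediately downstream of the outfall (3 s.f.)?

22.7 °C

Flow-weighted mixing: C = (Q_r C_r + Q_w C_w)/(Q_r + Q_w)
= (9.17×20.6 + 2.25×31.5)/(9.17 + 2.25) = 259.8/11.42 = 22.75 °C.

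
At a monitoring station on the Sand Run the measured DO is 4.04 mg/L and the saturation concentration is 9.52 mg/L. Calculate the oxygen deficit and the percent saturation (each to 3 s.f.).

D ≈ 5.48 mg/L; 42.4 % saturation

D = C_s − C = 9.52 − 4.04 = 5.48 mg/L.
% saturation = 4.04/9.52 × 100 = 42.4 %.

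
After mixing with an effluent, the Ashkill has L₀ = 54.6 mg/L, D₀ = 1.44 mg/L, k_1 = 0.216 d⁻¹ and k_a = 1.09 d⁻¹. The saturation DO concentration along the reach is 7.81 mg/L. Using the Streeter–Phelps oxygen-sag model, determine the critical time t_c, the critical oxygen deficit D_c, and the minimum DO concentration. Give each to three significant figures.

With k_a/k_1 = 5.046 and 1 − D₀(k_a−k_1)/(k_1 L₀) = 0.8933,
t_c = ln(5.046 × 0.8933) / (1.09 − 0.216) = ln(4.508) / 0.8740 = 1.506/0.8740 = 1.723 d.
D_c = (k_1/k_a) L₀ e^(−k_1 t_c) = (0.216/1.09) × 54.6 × e^(−0.216×1.723) = 0.1982 × 54.6 × 0.6893 = 7.458 mg/L.
Minimum DO = C_s − D_c = 7.81 − 7.458 = 0.3524 mg/L.

t_c ≈ 1.72 d; D_c ≈ 7.46 mg/L; min DO ≈ 0.352 mg/L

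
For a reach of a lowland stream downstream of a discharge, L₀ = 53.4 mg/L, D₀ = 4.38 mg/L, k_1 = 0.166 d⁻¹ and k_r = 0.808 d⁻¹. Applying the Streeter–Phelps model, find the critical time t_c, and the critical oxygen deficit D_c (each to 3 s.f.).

At the critical point dD/dt = 0, so k_1 L₀ e^(−k_1 t) = k_r D. Substituting D(t) from the Streeter–Phelps equation and solving for t gives
t_c = ln[(k_r/k_1)(1 − D₀(k_r−k_1)/(k_1 L₀))] / (k_r−k_1).
Here k_r−k_1 = 0.6420 d⁻¹ and 1 − D₀(k_r−k_1)/(k_1 L₀) = 1 − 4.38×0.6420/(0.166×53.4) = 0.6828, so
t_c = ln(4.867 × 0.6828) / 0.6420 = 1.201 / 0.6420 = 1.871 d.
D_c = (k_1/k_r) L₀ e^(−k_1 t_c) = (0.166/0.808) × 53.4 × e^(−0.166×1.871) = 0.2054 × 53.4 × 0.7331 = 8.042 mg/L.

t_c ≈ 1.87 d; D_c ≈ 8.04 mg/L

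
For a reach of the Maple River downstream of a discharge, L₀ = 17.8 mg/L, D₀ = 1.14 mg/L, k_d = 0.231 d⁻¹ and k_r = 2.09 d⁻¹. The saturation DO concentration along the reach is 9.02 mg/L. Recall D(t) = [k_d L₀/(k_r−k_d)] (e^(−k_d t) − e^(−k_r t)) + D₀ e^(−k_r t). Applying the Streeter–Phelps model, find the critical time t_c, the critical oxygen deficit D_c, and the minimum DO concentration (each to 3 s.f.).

At the critical point dD/dt = 0, so k_d L₀ e^(−k_d t) = k_r D. Substituting D(t) from the Streeter–Phelps equation and solving for t gives
t_c = ln[(k_r/k_d)(1 − D₀(k_r−k_d)/(k_d L₀))] / (k_r−k_d).
Here k_r−k_d = 1.859 d⁻¹ and 1 − D₀(k_r−k_d)/(k_d L₀) = 1 − 1.14×1.859/(0.231×17.8) = 0.4846, so
t_c = ln(9.048 × 0.4846) / 1.859 = 1.478 / 1.859 = 0.7951 d.
D_c = (k_d/k_r) L₀ e^(−k_d t_c) = (0.231/2.09) × 17.8 × e^(−0.231×0.7951) = 0.1105 × 17.8 × 0.8322 = 1.637 mg/L.
Minimum DO = C_s − D_c = 9.02 − 1.637 = 7.383 mg/L.

t_c ≈ 0.795 d; D_c ≈ 1.64 mg/L; min DO ≈ 7.38 mg/L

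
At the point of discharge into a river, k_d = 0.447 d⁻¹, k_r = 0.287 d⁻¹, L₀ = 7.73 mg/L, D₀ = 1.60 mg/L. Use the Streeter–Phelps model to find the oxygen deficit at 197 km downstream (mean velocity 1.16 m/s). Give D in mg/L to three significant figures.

Travel time t = x/v = 197 km / (1.16 m/s) = 197000 m / 1.16 m/s = 169800 s = 1.966 d.
k_d L₀/(k_r−k_d) = 0.447×7.73/(0.287−0.447) = 3.455/-0.1600 = -21.60 mg/L.
e^(−k_d t) = e^(−0.447×1.966) = 0.4154; e^(−k_r t) = e^(−0.287×1.966) = 0.5689.
D = -21.60 × (0.4154 − 0.5689) + 1.60 × 0.5689 = 3.315 + 0.9102 = 4.225 mg/L.

D ≈ 4.23 mg/L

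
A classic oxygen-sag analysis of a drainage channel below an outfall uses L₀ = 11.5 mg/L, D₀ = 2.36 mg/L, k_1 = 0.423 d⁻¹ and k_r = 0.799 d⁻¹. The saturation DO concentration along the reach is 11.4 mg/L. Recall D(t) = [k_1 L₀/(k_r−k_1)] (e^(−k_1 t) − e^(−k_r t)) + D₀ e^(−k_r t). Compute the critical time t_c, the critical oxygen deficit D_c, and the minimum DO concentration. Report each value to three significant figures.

With k_r/k_1 = 1.889 and 1 − D₀(k_r−k_1)/(k_1 L₀) = 0.8176,
t_c = ln(1.889 × 0.8176) / (0.799 − 0.423) = ln(1.544) / 0.3760 = 0.4346/0.3760 = 1.156 d.
D_c = (k_1/k_r) L₀ e^(−k_1 t_c) = (0.423/0.799) × 11.5 × e^(−0.423×1.156) = 0.5294 × 11.5 × 0.6133 = 3.734 mg/L.
Minimum DO = C_s − D_c = 11.4 − 3.734 = 7.666 mg/L.

t_c ≈ 1.16 d; D_c ≈ 3.73 mg/L; min DO ≈ 7.67 mg/L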